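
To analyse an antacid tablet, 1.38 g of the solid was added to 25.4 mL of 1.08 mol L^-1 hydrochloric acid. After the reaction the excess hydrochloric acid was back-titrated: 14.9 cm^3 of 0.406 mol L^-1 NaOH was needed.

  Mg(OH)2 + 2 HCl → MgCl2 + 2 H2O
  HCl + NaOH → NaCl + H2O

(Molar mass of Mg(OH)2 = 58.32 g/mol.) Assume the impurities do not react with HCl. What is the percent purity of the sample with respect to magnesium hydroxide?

n(HCl) added = 0.0254 × 1.08 = 0.0274 mol
n(NaOH) used in back-titration = 0.0149 × 0.406 = 6.05 × 10^-3 mol
n(HCl) left over = 6.05 × 10^-3 mol (1:1 ratio)
n(HCl) consumed by analyte = 0.0274 − 6.05 × 10^-3 = 0.0214 mol
From the 1:2 ratio, n(Mg(OH)2) = 1/2 × 0.0214 = 0.0107 mol
mass of Mg(OH)2 = 0.0107 × 58.32 = 0.624 g
% Mg(OH)2 = 0.624 / 1.38 × 100 = 45.2 %

45.2 %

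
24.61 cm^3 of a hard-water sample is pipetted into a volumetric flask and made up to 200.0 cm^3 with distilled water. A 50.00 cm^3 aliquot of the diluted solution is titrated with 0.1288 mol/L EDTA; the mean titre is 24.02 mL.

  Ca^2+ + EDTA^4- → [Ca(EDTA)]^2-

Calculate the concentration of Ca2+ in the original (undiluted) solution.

0.5028 mol/L

n(EDTA) = 0.02402 × 0.1288 = 3.094 × 10^-3 mol
n(Ca2+) in the aliquot = 3.094 × 10^-3 mol (1:1 ratio)
[Ca2+]_dilute = 3.094 × 10^-3 / 0.05000 = 0.06188 mol/L
Dilution factor = 200.0 / 24.61 = 8.127
[Ca2+]_stock = 0.06188 × 8.127 = 0.5028 mol/L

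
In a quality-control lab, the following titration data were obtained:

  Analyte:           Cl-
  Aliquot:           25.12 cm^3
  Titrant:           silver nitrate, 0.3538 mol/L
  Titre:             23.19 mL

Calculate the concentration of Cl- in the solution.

Ag^+ + Cl^- → AgCl(s)
n(AgNO3) = 0.02319 L × 0.3538 mol/L = 8.205 × 10^-3 mol
n(Cl-) = 8.205 × 10^-3 mol (1:1 mole ratio)
[Cl-] = 8.205 × 10^-3 mol / 0.02512 L = 0.3266 mol/L

0.3266 mol/L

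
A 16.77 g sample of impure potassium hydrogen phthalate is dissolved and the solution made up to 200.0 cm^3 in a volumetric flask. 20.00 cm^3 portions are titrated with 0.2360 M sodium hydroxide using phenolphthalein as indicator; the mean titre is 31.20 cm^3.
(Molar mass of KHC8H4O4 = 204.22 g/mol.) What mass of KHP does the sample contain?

KHC8H4O4 + NaOH → KNaC8H4O4 + H2O
n(NaOH) per titration = 0.03120 × 0.2360 = 7.363 × 10^-3 mol
n(KHC8H4O4) in each aliquot = 7.363 × 10^-3 mol (1:1 ratio)
n(KHC8H4O4) in the whole flask = 7.363 × 10^-3 × 200.0/20.00 = 0.07363 mol
mass of KHC8H4O4 = 0.07363 × 204.22 = 15.04 g

15.04 g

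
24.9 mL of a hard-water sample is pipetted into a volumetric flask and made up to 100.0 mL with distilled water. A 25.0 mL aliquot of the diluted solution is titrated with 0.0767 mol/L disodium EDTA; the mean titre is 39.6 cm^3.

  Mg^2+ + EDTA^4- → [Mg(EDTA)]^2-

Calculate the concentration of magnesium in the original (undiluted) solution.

n(EDTA) = 0.0396 × 0.0767 = 3.04 × 10^-3 mol
n(Mg2+) in the aliquot = 3.04 × 10^-3 mol (1:1 ratio)
[Mg2+]_dilute = 3.04 × 10^-3 / 0.0250 = 0.121 mol/L
Dilution factor = 100.0 / 24.9 = 4.016
[Mg2+]_stock = 0.121 × 4.016 = 0.488 mol/L

0.488 mol/L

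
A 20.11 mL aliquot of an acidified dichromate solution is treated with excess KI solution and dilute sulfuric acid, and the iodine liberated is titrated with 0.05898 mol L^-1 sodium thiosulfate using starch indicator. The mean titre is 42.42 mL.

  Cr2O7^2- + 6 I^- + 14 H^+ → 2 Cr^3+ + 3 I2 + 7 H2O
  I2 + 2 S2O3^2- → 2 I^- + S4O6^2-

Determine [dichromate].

0.02074 mol/L

n(S2O3^2-) = 0.04242 × 0.05898 = 2.502 × 10^-3 mol
n(I2) = n(S2O3^2-)/2 = 1.251 × 10^-3 mol
From the 1:3 ratio, n(Cr2O7^2-) in the aliquot = 1/3 × 1.251 × 10^-3 = 4.170 × 10^-4 mol
[Cr2O7^2-] = 4.170 × 10^-4 / 0.02011 = 0.02074 mol/L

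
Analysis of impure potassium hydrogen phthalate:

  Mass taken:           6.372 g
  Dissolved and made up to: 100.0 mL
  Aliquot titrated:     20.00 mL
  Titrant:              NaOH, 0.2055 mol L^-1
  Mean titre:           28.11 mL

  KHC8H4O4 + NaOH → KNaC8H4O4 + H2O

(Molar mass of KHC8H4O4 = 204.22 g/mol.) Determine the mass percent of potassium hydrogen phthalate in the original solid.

n(NaOH) per titration = 0.02811 × 0.2055 = 5.777 × 10^-3 mol
n(KHC8H4O4) in each aliquot = 5.777 × 10^-3 mol (1:1 ratio)
n(KHC8H4O4) in the whole flask = 5.777 × 10^-3 × 100.0/20.00 = 0.02888 mol
mass of KHC8H4O4 = 0.02888 × 204.22 = 5.898 g
% KHC8H4O4 = 5.898 / 6.372 × 100 = 92.57 %

92.57 %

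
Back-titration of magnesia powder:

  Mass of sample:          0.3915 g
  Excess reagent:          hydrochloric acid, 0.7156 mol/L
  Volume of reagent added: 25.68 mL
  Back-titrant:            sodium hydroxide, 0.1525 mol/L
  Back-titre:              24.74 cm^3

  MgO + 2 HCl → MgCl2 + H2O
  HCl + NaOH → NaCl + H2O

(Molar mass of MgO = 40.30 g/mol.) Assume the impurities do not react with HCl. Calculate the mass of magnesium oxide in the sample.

n(HCl) added = 0.02568 × 0.7156 = 0.01838 mol
n(NaOH) used in back-titration = 0.02474 × 0.1525 = 3.773 × 10^-3 mol
n(HCl) left over = 3.773 × 10^-3 mol (1:1 ratio)
n(HCl) consumed by analyte = 0.01838 − 3.773 × 10^-3 = 0.01460 mol
From the 1:2 ratio, n(MgO) = 1/2 × 0.01460 = 7.302 × 10^-3 mol
mass of MgO = 7.302 × 10^-3 × 40.30 = 0.2943 g

0.2943 g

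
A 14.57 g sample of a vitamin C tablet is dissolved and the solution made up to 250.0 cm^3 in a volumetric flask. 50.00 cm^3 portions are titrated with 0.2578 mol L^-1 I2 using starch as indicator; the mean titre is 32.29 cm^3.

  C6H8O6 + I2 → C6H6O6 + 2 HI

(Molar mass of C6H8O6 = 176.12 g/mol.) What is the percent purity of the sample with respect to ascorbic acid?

50.31 %

n(I2) per titration = 0.03229 × 0.2578 = 8.324 × 10^-3 mol
n(C6H8O6) in each aliquot = 8.324 × 10^-3 mol (1:1 ratio)
n(C6H8O6) in the whole flask = 8.324 × 10^-3 × 250.0/50.00 = 0.04162 mol
mass of C6H8O6 = 0.04162 × 176.12 = 7.330 g
% C6H8O6 = 7.330 / 14.57 × 100 = 50.31 %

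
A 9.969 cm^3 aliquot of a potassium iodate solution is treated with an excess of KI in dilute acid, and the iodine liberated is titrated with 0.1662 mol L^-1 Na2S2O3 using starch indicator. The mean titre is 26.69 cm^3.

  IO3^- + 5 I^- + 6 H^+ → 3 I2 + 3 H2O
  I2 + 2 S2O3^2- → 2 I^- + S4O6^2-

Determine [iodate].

0.07416 mol/L

n(S2O3^2-) = 0.02669 × 0.1662 = 4.436 × 10^-3 mol
n(I2) = n(S2O3^2-)/2 = 2.218 × 10^-3 mol
From the 1:3 ratio, n(IO3^-) in the aliquot = 1/3 × 2.218 × 10^-3 = 7.393 × 10^-4 mol
[IO3^-] = 7.393 × 10^-4 / 0.009969 = 0.07416 mol/L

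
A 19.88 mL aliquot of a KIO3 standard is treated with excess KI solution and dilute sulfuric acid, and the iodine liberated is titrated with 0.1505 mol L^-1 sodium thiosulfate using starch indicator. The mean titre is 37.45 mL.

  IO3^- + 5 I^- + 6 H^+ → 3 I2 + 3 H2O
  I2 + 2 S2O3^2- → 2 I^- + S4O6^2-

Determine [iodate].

n(S2O3^2-) = 0.03745 × 0.1505 = 5.636 × 10^-3 mol
n(I2) = n(S2O3^2-)/2 = 2.818 × 10^-3 mol
From the 1:3 ratio, n(IO3^-) in the aliquot = 1/3 × 2.818 × 10^-3 = 9.394 × 10^-4 mol
[IO3^-] = 9.394 × 10^-4 / 0.01988 = 0.04725 mol/L

0.04725 mol/L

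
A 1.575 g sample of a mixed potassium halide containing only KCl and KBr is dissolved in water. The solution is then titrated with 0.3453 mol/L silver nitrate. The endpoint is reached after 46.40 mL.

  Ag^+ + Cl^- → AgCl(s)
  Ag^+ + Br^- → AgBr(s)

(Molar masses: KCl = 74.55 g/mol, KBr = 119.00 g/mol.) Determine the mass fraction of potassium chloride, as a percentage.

n(AgNO3) = 0.04640 × 0.3453 = 0.01602 mol
Let x = n(KCl), y = n(KBr).
Titrant: 1x + 1y = 0.01602;  mass: 74.55x + 119.00y = 1.575
Solving, x = 7.460 × 10^-3 mol, y = 8.562 × 10^-3 mol
mass of KCl = 7.460 × 10^-3 × 74.55 = 0.5562 g
% KCl = 0.5562 / 1.575 × 100 = 35.31 %

35.31 %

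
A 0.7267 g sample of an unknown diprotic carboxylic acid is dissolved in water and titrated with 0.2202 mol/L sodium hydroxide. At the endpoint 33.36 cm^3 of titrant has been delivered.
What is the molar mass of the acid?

n(NaOH) = 0.03336 L × 0.2202 mol/L = 7.346 × 10^-3 mol
From the 1:2 ratio, n(H2A) = 1/2 × 7.346 × 10^-3 = 3.673 × 10^-3 mol
M = m / n = 0.7267 g / 3.673 × 10^-3 mol = 197.9 g/mol

197.9 g/mol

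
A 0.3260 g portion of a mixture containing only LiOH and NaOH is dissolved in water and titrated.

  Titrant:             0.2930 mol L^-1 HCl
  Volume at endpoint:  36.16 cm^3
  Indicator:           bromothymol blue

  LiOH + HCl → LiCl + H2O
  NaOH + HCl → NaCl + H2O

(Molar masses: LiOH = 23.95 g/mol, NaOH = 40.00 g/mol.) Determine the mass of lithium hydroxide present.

0.1459 g

n(HCl) = 0.03616 × 0.2930 = 0.01059 mol
Let x = n(LiOH), y = n(NaOH).
Titrant: 1x + 1y = 0.01059;  mass: 23.95x + 40.00y = 0.3260
Solving, x = 6.093 × 10^-3 mol, y = 4.502 × 10^-3 mol
mass of LiOH = 6.093 × 10^-3 × 23.95 = 0.1459 g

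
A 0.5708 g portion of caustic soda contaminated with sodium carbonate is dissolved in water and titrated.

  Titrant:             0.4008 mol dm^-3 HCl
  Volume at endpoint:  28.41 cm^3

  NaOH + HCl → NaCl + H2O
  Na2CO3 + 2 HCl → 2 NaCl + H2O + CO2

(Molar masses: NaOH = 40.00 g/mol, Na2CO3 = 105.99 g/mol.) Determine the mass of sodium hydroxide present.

0.1005 g

n(HCl) = 0.02841 × 0.4008 = 0.01139 mol
Let x = n(NaOH), y = n(Na2CO3).
Titrant: 1x + 2y = 0.01139;  mass: 40.00x + 105.99y = 0.5708
Solving, x = 2.512 × 10^-3 mol, y = 4.438 × 10^-3 mol
mass of NaOH = 2.512 × 10^-3 × 40.00 = 0.1005 g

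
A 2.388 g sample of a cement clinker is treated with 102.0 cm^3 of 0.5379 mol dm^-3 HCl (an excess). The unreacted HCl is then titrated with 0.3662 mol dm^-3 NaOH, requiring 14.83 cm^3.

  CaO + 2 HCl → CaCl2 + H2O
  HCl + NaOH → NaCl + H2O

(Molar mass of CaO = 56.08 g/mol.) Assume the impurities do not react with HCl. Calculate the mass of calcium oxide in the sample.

n(HCl) added = 0.1020 × 0.5379 = 0.05487 mol
n(NaOH) used in back-titration = 0.01483 × 0.3662 = 5.431 × 10^-3 mol
n(HCl) left over = 5.431 × 10^-3 mol (1:1 ratio)
n(HCl) consumed by analyte = 0.05487 − 5.431 × 10^-3 = 0.04944 mol
From the 1:2 ratio, n(CaO) = 1/2 × 0.04944 = 0.02472 mol
mass of CaO = 0.02472 × 56.08 = 1.386 g

1.386 g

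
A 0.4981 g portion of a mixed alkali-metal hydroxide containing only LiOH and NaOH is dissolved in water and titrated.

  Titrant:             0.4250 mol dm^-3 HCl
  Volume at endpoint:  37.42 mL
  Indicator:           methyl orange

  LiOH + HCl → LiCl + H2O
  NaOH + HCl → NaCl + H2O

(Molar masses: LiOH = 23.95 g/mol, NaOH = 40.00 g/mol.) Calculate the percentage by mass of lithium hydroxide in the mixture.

41.35 %

n(HCl) = 0.03742 × 0.4250 = 0.01590 mol
Let x = n(LiOH), y = n(NaOH).
Titrant: 1x + 1y = 0.01590;  mass: 23.95x + 40.00y = 0.4981
Solving, x = 8.601 × 10^-3 mol, y = 7.303 × 10^-3 mol
mass of LiOH = 8.601 × 10^-3 × 23.95 = 0.2060 g
% LiOH = 0.2060 / 0.4981 × 100 = 41.35 %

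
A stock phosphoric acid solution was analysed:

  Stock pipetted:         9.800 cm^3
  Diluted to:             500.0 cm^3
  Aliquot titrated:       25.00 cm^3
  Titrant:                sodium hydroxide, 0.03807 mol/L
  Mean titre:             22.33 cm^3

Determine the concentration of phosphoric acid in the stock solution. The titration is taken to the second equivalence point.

0.8675 mol/L

H3PO4 + 2 NaOH → Na2HPO4 + 2 H2O
n(NaOH) = 0.02233 × 0.03807 = 8.501 × 10^-4 mol
From the 1:2 ratio, n(H3PO4) in the aliquot = 1/2 × 8.501 × 10^-4 = 4.251 × 10^-4 mol
[H3PO4]_dilute = 4.251 × 10^-4 / 0.02500 = 0.01700 mol/L
Dilution factor = 500.0 / 9.800 = 51.02
[H3PO4]_stock = 0.01700 × 51.02 = 0.8675 mol/L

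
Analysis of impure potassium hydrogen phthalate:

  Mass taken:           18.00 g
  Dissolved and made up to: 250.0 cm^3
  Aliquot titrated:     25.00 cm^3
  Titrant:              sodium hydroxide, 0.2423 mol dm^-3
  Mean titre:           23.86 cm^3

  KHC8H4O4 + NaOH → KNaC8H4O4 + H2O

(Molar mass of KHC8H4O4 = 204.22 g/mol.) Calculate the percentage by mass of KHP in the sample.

65.59 %

n(NaOH) per titration = 0.02386 × 0.2423 = 5.781 × 10^-3 mol
n(KHC8H4O4) in each aliquot = 5.781 × 10^-3 mol (1:1 ratio)
n(KHC8H4O4) in the whole flask = 5.781 × 10^-3 × 250.0/25.00 = 0.05781 mol
mass of KHC8H4O4 = 0.05781 × 204.22 = 11.81 g
% KHC8H4O4 = 11.81 / 18.00 × 100 = 65.59 %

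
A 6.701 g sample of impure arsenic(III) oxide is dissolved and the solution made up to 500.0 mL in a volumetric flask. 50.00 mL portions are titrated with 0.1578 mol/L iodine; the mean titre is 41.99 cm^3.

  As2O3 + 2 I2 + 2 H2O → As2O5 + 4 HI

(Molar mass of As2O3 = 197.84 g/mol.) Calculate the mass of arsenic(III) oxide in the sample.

6.554 g

n(I2) per titration = 0.04199 × 0.1578 = 6.626 × 10^-3 mol
From the 1:2 ratio, n(As2O3) in each aliquot = 1/2 × 6.626 × 10^-3 = 3.313 × 10^-3 mol
n(As2O3) in the whole flask = 3.313 × 10^-3 × 500.0/50.00 = 0.03313 mol
mass of As2O3 = 0.03313 × 197.84 = 6.554 g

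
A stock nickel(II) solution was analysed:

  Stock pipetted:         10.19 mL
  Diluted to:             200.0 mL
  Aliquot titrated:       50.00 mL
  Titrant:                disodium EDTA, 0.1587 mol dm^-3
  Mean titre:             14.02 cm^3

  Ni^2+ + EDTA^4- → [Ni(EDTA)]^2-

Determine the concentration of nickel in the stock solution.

n(EDTA) = 0.01402 × 0.1587 = 2.225 × 10^-3 mol
n(Ni2+) in the aliquot = 2.225 × 10^-3 mol (1:1 ratio)
[Ni2+]_dilute = 2.225 × 10^-3 / 0.05000 = 0.04450 mol/L
Dilution factor = 200.0 / 10.19 = 19.63
[Ni2+]_stock = 0.04450 × 19.63 = 0.8734 mol/L

0.8734 mol/L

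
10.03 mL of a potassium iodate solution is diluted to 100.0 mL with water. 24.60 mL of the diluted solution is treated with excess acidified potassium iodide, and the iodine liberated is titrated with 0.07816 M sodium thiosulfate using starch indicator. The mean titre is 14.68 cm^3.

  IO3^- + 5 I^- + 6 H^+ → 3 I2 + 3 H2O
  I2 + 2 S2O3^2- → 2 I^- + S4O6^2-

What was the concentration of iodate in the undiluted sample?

0.07750 M

n(S2O3^2-) = 0.01468 × 0.07816 = 1.147 × 10^-3 mol
n(I2) = n(S2O3^2-)/2 = 5.737 × 10^-4 mol
From the 1:3 ratio, n(IO3^-) in the aliquot = 1/3 × 5.737 × 10^-4 = 1.912 × 10^-4 mol
[IO3^-]_dilute = 1.912 × 10^-4 / 0.02460 = 0.007774 mol/L
[IO3^-]_original = 0.007774 × 100.0/10.03 = 0.07750 mol/L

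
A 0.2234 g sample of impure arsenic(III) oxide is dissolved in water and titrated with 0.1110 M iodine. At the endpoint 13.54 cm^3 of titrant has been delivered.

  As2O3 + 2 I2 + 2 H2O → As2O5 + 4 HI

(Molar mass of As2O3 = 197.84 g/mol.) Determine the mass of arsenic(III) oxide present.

n(I2) = 0.01354 L × 0.1110 mol/L = 1.503 × 10^-3 mol
From the 1:2 ratio, n(As2O3) = 1/2 × 1.503 × 10^-3 = 7.515 × 10^-4 mol
mass of As2O3 = 7.515 × 10^-4 × 197.84 g/mol = 0.1487 g

0.1487 g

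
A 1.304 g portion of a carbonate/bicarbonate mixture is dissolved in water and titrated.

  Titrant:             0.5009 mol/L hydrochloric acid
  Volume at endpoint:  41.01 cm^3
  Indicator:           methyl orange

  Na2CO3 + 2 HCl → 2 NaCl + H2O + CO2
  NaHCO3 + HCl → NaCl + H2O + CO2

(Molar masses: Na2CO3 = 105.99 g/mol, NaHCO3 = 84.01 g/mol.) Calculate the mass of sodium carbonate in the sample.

n(HCl) = 0.04101 × 0.5009 = 0.02054 mol
Let x = n(Na2CO3), y = n(NaHCO3).
Titrant: 2x + 1y = 0.02054;  mass: 105.99x + 84.01y = 1.304
Solving, x = 6.799 × 10^-3 mol, y = 6.944 × 10^-3 mol
mass of Na2CO3 = 6.799 × 10^-3 × 105.99 = 0.7206 g

0.7206 g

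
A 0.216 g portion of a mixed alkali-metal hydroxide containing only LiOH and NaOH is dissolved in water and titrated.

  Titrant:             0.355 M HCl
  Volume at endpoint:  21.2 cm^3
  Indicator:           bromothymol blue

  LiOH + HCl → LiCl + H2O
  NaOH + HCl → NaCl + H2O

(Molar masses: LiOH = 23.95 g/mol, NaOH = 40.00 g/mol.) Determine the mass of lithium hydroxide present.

0.127 g

n(HCl) = 0.0212 × 0.355 = 7.53 × 10^-3 mol
Let x = n(LiOH), y = n(NaOH).
Titrant: 1x + 1y = 7.53 × 10^-3;  mass: 23.95x + 40.00y = 0.216
Solving, x = 5.30 × 10^-3 mol, y = 2.23 × 10^-3 mol
mass of LiOH = 5.30 × 10^-3 × 23.95 = 0.127 g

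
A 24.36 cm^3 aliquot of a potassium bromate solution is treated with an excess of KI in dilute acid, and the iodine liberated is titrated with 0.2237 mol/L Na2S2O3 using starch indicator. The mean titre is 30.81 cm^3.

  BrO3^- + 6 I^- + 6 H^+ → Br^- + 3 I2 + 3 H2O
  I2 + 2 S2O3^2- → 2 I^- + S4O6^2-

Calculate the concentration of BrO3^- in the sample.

n(S2O3^2-) = 0.03081 × 0.2237 = 6.892 × 10^-3 mol
n(I2) = n(S2O3^2-)/2 = 3.446 × 10^-3 mol
From the 1:3 ratio, n(BrO3^-) in the aliquot = 1/3 × 3.446 × 10^-3 = 1.149 × 10^-3 mol
[BrO3^-] = 1.149 × 10^-3 / 0.02436 = 0.04716 mol/L

0.04716 mol/L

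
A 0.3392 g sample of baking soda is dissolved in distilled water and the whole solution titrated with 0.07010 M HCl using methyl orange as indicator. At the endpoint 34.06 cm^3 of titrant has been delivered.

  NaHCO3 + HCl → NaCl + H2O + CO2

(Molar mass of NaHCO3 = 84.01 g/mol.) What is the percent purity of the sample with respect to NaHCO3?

59.13 %

n(HCl) = 0.03406 L × 0.07010 mol/L = 2.388 × 10^-3 mol
n(NaHCO3) = 2.388 × 10^-3 mol (1:1 ratio)
mass of NaHCO3 = 2.388 × 10^-3 × 84.01 g/mol = 0.2006 g
% NaHCO3 = 0.2006 / 0.3392 × 100 = 59.13 %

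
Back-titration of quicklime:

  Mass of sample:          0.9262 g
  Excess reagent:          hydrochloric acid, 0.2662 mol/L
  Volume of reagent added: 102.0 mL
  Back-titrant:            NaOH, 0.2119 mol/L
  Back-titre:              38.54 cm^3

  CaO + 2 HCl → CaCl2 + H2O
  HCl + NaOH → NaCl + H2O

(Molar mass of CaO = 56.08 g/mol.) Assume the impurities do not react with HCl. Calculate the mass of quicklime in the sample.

0.5324 g

n(HCl) added = 0.1020 × 0.2662 = 0.02715 mol
n(NaOH) used in back-titration = 0.03854 × 0.2119 = 8.167 × 10^-3 mol
n(HCl) left over = 8.167 × 10^-3 mol (1:1 ratio)
n(HCl) consumed by analyte = 0.02715 − 8.167 × 10^-3 = 0.01899 mol
From the 1:2 ratio, n(CaO) = 1/2 × 0.01899 = 9.493 × 10^-3 mol
mass of CaO = 9.493 × 10^-3 × 56.08 = 0.5324 g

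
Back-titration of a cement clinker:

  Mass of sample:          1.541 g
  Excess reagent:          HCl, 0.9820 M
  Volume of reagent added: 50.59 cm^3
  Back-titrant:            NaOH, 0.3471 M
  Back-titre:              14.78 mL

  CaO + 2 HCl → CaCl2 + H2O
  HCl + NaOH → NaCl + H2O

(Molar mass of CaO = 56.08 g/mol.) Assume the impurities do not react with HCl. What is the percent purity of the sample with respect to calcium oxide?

81.06 %

n(HCl) added = 0.05059 × 0.9820 = 0.04968 mol
n(NaOH) used in back-titration = 0.01478 × 0.3471 = 5.130 × 10^-3 mol
n(HCl) left over = 5.130 × 10^-3 mol (1:1 ratio)
n(HCl) consumed by analyte = 0.04968 − 5.130 × 10^-3 = 0.04455 mol
From the 1:2 ratio, n(CaO) = 1/2 × 0.04455 = 0.02227 mol
mass of CaO = 0.02227 × 56.08 = 1.249 g
% CaO = 1.249 / 1.541 × 100 = 81.06 %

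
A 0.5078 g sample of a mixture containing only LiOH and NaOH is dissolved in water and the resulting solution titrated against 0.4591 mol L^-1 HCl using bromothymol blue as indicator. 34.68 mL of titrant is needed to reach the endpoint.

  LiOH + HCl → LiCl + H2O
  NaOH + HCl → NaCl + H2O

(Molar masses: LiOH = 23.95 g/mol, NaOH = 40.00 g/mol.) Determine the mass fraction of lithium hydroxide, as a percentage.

n(HCl) = 0.03468 × 0.4591 = 0.01592 mol
Let x = n(LiOH), y = n(NaOH).
Titrant: 1x + 1y = 0.01592;  mass: 23.95x + 40.00y = 0.5078
Solving, x = 8.041 × 10^-3 mol, y = 7.880 × 10^-3 mol
mass of LiOH = 8.041 × 10^-3 × 23.95 = 0.1926 g
% LiOH = 0.1926 / 0.5078 × 100 = 37.93 %

37.93 %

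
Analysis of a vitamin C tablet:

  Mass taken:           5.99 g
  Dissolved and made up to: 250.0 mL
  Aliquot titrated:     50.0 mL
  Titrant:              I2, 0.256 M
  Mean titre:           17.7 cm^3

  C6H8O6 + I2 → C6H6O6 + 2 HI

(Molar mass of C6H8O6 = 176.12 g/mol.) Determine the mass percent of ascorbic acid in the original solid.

66.6 %

n(I2) per titration = 0.0177 × 0.256 = 4.53 × 10^-3 mol
n(C6H8O6) in each aliquot = 4.53 × 10^-3 mol (1:1 ratio)
n(C6H8O6) in the whole flask = 4.53 × 10^-3 × 250.0/50.0 = 0.0227 mol
mass of C6H8O6 = 0.0227 × 176.12 = 3.99 g
% C6H8O6 = 3.99 / 5.99 × 100 = 66.6 %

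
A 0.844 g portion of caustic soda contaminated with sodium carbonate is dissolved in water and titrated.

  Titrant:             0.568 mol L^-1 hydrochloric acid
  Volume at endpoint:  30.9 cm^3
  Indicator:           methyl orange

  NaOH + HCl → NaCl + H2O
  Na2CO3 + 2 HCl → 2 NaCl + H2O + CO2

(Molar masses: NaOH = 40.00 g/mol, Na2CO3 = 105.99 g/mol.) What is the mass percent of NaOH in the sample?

31.4 %

n(HCl) = 0.0309 × 0.568 = 0.0176 mol
Let x = n(NaOH), y = n(Na2CO3).
Titrant: 1x + 2y = 0.0176;  mass: 40.00x + 105.99y = 0.844
Solving, x = 6.63 × 10^-3 mol, y = 5.46 × 10^-3 mol
mass of NaOH = 6.63 × 10^-3 × 40.00 = 0.265 g
% NaOH = 0.265 / 0.844 × 100 = 31.4 %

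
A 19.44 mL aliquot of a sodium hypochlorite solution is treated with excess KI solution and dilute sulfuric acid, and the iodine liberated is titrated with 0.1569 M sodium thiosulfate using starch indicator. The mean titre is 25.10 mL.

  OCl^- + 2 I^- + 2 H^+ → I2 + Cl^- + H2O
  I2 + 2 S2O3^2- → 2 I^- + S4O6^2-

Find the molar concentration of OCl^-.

0.1013 M

n(S2O3^2-) = 0.02510 × 0.1569 = 3.938 × 10^-3 mol
n(I2) = n(S2O3^2-)/2 = 1.969 × 10^-3 mol
n(OCl^-) in the aliquot = 1.969 × 10^-3 mol (1:1 ratio)
[OCl^-] = 1.969 × 10^-3 / 0.01944 = 0.1013 mol/L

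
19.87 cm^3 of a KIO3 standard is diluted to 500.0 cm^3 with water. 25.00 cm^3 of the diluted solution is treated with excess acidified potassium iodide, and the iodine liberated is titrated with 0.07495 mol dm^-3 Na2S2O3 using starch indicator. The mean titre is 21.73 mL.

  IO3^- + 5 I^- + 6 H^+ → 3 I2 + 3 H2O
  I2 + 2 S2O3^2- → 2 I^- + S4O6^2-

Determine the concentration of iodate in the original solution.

0.2732 mol/L

n(S2O3^2-) = 0.02173 × 0.07495 = 1.629 × 10^-3 mol
n(I2) = n(S2O3^2-)/2 = 8.143 × 10^-4 mol
From the 1:3 ratio, n(IO3^-) in the aliquot = 1/3 × 8.143 × 10^-4 = 2.714 × 10^-4 mol
[IO3^-]_dilute = 2.714 × 10^-4 / 0.02500 = 0.01086 mol/L
[IO3^-]_original = 0.01086 × 500.0/19.87 = 0.2732 mol/L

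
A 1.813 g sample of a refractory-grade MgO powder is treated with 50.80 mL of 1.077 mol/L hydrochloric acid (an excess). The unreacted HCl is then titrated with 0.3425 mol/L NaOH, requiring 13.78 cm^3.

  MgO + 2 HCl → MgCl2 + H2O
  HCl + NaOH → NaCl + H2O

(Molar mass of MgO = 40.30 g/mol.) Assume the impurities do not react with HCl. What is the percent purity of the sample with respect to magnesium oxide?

n(HCl) added = 0.05080 × 1.077 = 0.05471 mol
n(NaOH) used in back-titration = 0.01378 × 0.3425 = 4.720 × 10^-3 mol
n(HCl) left over = 4.720 × 10^-3 mol (1:1 ratio)
n(HCl) consumed by analyte = 0.05471 − 4.720 × 10^-3 = 0.04999 mol
From the 1:2 ratio, n(MgO) = 1/2 × 0.04999 = 0.02500 mol
mass of MgO = 0.02500 × 40.30 = 1.007 g
% MgO = 1.007 / 1.813 × 100 = 55.56 %

55.56 %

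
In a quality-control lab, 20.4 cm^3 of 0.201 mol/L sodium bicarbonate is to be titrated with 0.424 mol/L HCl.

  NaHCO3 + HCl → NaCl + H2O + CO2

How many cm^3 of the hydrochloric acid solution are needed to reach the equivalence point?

n(NaHCO3) = 0.0204 L × 0.201 mol/L = 4.10 × 10^-3 mol
n(HCl) = 4.10 × 10^-3 mol (1:1 stoichiometry)
V(HCl) = 4.10 × 10^-3 mol / 0.424 mol/L = 0.00967 L = 9.67 mL

9.67 mL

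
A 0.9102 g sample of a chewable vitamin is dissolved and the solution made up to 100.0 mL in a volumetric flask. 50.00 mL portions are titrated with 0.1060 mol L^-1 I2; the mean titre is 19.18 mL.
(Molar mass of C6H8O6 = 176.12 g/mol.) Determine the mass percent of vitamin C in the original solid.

78.68 %

C6H8O6 + I2 → C6H6O6 + 2 HI
n(I2) per titration = 0.01918 × 0.1060 = 2.033 × 10^-3 mol
n(C6H8O6) in each aliquot = 2.033 × 10^-3 mol (1:1 ratio)
n(C6H8O6) in the whole flask = 2.033 × 10^-3 × 100.0/50.00 = 4.066 × 10^-3 mol
mass of C6H8O6 = 4.066 × 10^-3 × 176.12 = 0.7161 g
% C6H8O6 = 0.7161 / 0.9102 × 100 = 78.68 %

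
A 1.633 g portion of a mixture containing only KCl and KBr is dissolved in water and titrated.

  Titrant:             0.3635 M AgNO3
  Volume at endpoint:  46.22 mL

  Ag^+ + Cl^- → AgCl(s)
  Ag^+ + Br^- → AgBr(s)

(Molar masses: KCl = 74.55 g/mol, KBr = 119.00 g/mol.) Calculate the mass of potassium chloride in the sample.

0.6144 g

n(AgNO3) = 0.04622 × 0.3635 = 0.01680 mol
Let x = n(KCl), y = n(KBr).
Titrant: 1x + 1y = 0.01680;  mass: 74.55x + 119.00y = 1.633
Solving, x = 8.241 × 10^-3 mol, y = 8.560 × 10^-3 mol
mass of KCl = 8.241 × 10^-3 × 74.55 = 0.6144 g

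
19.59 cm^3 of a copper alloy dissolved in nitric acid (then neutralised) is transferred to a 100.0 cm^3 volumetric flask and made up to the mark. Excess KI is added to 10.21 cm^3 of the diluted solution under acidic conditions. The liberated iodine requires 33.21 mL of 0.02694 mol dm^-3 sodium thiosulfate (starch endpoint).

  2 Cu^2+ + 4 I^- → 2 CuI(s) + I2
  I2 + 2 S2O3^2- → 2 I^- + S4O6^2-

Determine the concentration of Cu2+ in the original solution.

n(S2O3^2-) = 0.03321 × 0.02694 = 8.947 × 10^-4 mol
n(I2) = n(S2O3^2-)/2 = 4.473 × 10^-4 mol
From the 2:1 ratio, n(Cu2+) in the aliquot = 2/1 × 4.473 × 10^-4 = 8.947 × 10^-4 mol
[Cu2+]_dilute = 8.947 × 10^-4 / 0.01021 = 0.08763 mol/L
[Cu2+]_original = 0.08763 × 100.0/19.59 = 0.4473 mol/L

0.4473 mol/L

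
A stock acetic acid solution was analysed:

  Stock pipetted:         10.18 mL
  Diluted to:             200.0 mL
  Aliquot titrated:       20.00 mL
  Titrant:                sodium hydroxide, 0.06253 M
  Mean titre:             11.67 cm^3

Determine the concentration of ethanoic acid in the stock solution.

CH3COOH + NaOH → CH3COONa + H2O
n(NaOH) = 0.01167 × 0.06253 = 7.297 × 10^-4 mol
n(CH3COOH) in the aliquot = 7.297 × 10^-4 mol (1:1 ratio)
[CH3COOH]_dilute = 7.297 × 10^-4 / 0.02000 = 0.03649 mol/L
Dilution factor = 200.0 / 10.18 = 19.65
[CH3COOH]_stock = 0.03649 × 19.65 = 0.7168 mol/L

0.7168 M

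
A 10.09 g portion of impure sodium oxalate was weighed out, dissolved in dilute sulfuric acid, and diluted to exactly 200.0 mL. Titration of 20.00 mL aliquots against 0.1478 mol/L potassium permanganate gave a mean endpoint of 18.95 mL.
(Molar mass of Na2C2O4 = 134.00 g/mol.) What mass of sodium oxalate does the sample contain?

9.383 g

2 MnO4^- + 5 C2O4^2- + 16 H^+ → 2 Mn^2+ + 10 CO2 + 8 H2O
n(KMnO4) per titration = 0.01895 × 0.1478 = 2.801 × 10^-3 mol
From the 5:2 ratio, n(Na2C2O4) in each aliquot = 5/2 × 2.801 × 10^-3 = 7.002 × 10^-3 mol
n(Na2C2O4) in the whole flask = 7.002 × 10^-3 × 200.0/20.00 = 0.07002 mol
mass of Na2C2O4 = 0.07002 × 134.00 = 9.383 g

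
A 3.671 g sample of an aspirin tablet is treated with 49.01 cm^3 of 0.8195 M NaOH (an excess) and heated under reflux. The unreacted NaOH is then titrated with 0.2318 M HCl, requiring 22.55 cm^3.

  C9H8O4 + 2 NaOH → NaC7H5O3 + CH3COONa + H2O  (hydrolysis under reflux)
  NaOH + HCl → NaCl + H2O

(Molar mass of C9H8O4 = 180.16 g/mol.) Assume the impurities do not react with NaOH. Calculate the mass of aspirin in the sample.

n(NaOH) added = 0.04901 × 0.8195 = 0.04016 mol
n(HCl) used in back-titration = 0.02255 × 0.2318 = 5.227 × 10^-3 mol
n(NaOH) left over = 5.227 × 10^-3 mol (1:1 ratio)
n(NaOH) consumed by analyte = 0.04016 − 5.227 × 10^-3 = 0.03494 mol
From the 1:2 ratio, n(C9H8O4) = 1/2 × 0.03494 = 0.01747 mol
mass of C9H8O4 = 0.01747 × 180.16 = 3.147 g

3.147 g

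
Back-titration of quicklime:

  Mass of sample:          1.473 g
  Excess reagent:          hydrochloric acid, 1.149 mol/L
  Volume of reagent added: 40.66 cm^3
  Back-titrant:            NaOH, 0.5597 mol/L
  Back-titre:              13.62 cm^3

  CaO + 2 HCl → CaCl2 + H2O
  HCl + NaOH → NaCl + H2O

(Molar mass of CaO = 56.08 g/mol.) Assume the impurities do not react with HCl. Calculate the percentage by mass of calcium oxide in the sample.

74.42 %

n(HCl) added = 0.04066 × 1.149 = 0.04672 mol
n(NaOH) used in back-titration = 0.01362 × 0.5597 = 7.623 × 10^-3 mol
n(HCl) left over = 7.623 × 10^-3 mol (1:1 ratio)
n(HCl) consumed by analyte = 0.04672 − 7.623 × 10^-3 = 0.03910 mol
From the 1:2 ratio, n(CaO) = 1/2 × 0.03910 = 0.01955 mol
mass of CaO = 0.01955 × 56.08 = 1.096 g
% CaO = 1.096 / 1.473 × 100 = 74.42 %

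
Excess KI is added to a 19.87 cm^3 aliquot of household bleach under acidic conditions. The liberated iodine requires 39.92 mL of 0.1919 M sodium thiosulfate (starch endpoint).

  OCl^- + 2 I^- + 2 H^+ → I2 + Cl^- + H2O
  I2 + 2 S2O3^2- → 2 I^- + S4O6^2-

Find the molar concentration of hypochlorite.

n(S2O3^2-) = 0.03992 × 0.1919 = 7.661 × 10^-3 mol
n(I2) = n(S2O3^2-)/2 = 3.830 × 10^-3 mol
n(OCl^-) in the aliquot = 3.830 × 10^-3 mol (1:1 ratio)
[OCl^-] = 3.830 × 10^-3 / 0.01987 = 0.1928 mol/L

0.1928 M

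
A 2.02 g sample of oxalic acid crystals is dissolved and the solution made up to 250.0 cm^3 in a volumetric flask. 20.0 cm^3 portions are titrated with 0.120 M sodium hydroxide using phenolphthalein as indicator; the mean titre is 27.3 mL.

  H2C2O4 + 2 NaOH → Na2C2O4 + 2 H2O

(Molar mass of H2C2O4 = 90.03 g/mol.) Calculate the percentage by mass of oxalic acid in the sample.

91.3 %

n(NaOH) per titration = 0.0273 × 0.120 = 3.28 × 10^-3 mol
From the 1:2 ratio, n(H2C2O4) in each aliquot = 1/2 × 3.28 × 10^-3 = 1.64 × 10^-3 mol
n(H2C2O4) in the whole flask = 1.64 × 10^-3 × 250.0/20.0 = 0.0205 mol
mass of H2C2O4 = 0.0205 × 90.03 = 1.84 g
% H2C2O4 = 1.84 / 2.02 × 100 = 91.3 %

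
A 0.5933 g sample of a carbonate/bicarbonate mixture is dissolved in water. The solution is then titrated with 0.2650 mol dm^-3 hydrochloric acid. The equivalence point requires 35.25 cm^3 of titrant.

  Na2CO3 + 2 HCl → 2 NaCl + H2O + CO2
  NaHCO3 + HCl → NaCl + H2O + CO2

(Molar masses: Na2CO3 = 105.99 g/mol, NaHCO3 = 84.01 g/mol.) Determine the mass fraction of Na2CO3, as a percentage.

n(HCl) = 0.03525 × 0.2650 = 9.341 × 10^-3 mol
Let x = n(Na2CO3), y = n(NaHCO3).
Titrant: 2x + 1y = 9.341 × 10^-3;  mass: 105.99x + 84.01y = 0.5933
Solving, x = 3.087 × 10^-3 mol, y = 3.168 × 10^-3 mol
mass of Na2CO3 = 3.087 × 10^-3 × 105.99 = 0.3271 g
% Na2CO3 = 0.3271 / 0.5933 × 100 = 55.14 %

55.14 %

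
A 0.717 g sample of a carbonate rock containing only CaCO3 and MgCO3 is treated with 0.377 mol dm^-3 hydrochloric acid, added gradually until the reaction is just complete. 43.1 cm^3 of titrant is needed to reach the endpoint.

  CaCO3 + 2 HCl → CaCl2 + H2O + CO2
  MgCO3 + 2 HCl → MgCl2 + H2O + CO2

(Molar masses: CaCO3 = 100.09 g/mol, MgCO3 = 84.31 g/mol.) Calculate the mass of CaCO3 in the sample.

0.203 g

n(HCl) = 0.0431 × 0.377 = 0.0162 mol
Let x = n(CaCO3), y = n(MgCO3).
Titrant: 2x + 2y = 0.0162;  mass: 100.09x + 84.31y = 0.717
Solving, x = 2.03 × 10^-3 mol, y = 6.09 × 10^-3 mol
mass of CaCO3 = 2.03 × 10^-3 × 100.09 = 0.203 g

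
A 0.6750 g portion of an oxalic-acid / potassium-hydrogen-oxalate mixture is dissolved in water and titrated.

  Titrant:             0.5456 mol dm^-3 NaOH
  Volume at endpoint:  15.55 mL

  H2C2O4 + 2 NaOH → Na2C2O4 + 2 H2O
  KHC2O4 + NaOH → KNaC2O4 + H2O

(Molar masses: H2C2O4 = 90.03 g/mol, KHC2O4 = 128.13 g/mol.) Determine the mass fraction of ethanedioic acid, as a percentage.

n(NaOH) = 0.01555 × 0.5456 = 8.484 × 10^-3 mol
Let x = n(H2C2O4), y = n(KHC2O4).
Titrant: 2x + 1y = 8.484 × 10^-3;  mass: 90.03x + 128.13y = 0.6750
Solving, x = 2.479 × 10^-3 mol, y = 3.526 × 10^-3 mol
mass of H2C2O4 = 2.479 × 10^-3 × 90.03 = 0.2232 g
% H2C2O4 = 0.2232 / 0.6750 × 100 = 33.06 %

33.06 %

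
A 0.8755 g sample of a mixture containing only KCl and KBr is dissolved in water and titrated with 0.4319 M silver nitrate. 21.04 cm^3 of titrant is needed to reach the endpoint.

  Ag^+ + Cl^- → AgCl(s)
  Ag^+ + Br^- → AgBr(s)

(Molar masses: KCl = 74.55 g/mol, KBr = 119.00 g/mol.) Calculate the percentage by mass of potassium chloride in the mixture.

39.44 %

n(AgNO3) = 0.02104 × 0.4319 = 9.087 × 10^-3 mol
Let x = n(KCl), y = n(KBr).
Titrant: 1x + 1y = 9.087 × 10^-3;  mass: 74.55x + 119.00y = 0.8755
Solving, x = 4.632 × 10^-3 mol, y = 4.456 × 10^-3 mol
mass of KCl = 4.632 × 10^-3 × 74.55 = 0.3453 g
% KCl = 0.3453 / 0.8755 × 100 = 39.44 %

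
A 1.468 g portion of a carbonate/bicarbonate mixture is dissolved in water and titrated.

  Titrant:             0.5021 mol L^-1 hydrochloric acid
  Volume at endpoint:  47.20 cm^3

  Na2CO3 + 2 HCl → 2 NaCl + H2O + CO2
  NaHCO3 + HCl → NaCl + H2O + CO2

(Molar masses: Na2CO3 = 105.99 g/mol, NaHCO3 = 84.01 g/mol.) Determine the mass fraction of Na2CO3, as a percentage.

60.87 %

n(HCl) = 0.04720 × 0.5021 = 0.02370 mol
Let x = n(Na2CO3), y = n(NaHCO3).
Titrant: 2x + 1y = 0.02370;  mass: 105.99x + 84.01y = 1.468
Solving, x = 8.431 × 10^-3 mol, y = 6.838 × 10^-3 mol
mass of Na2CO3 = 8.431 × 10^-3 × 105.99 = 0.8936 g
% Na2CO3 = 0.8936 / 1.468 × 100 = 60.87 %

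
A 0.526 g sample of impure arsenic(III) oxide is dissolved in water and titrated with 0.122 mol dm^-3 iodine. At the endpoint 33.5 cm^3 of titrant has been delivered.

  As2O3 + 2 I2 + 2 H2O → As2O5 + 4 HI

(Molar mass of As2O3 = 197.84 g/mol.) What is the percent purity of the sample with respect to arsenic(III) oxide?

76.9 %

n(I2) = 0.0335 L × 0.122 mol/L = 4.09 × 10^-3 mol
From the 1:2 ratio, n(As2O3) = 1/2 × 4.09 × 10^-3 = 2.04 × 10^-3 mol
mass of As2O3 = 2.04 × 10^-3 × 197.84 g/mol = 0.404 g
% As2O3 = 0.404 / 0.526 × 100 = 76.9 %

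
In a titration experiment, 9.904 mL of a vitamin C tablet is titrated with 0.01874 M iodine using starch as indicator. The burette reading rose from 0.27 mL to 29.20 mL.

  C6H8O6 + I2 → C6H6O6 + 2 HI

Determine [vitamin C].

n(I2) = 0.02893 L × 0.01874 mol/L = 5.421 × 10^-4 mol
n(C6H8O6) = 5.421 × 10^-4 mol (1:1 mole ratio)
[C6H8O6] = 5.421 × 10^-4 mol / 0.009904 L = 0.05474 mol/L

0.05474 M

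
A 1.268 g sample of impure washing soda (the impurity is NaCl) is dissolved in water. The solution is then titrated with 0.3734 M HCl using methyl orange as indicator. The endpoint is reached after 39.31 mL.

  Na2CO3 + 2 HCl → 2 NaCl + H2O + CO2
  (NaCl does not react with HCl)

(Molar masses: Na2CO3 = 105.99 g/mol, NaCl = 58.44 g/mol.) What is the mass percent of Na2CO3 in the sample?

61.35 %

n(HCl) = 0.03931 × 0.3734 = 0.01468 mol
Let x = n(Na2CO3), y = n(NaCl).
Titrant: 2x = 0.01468;  mass: 105.99x + 58.44y = 1.268
Solving, x = 7.339 × 10^-3 mol, y = 8.387 × 10^-3 mol
mass of Na2CO3 = 7.339 × 10^-3 × 105.99 = 0.7779 g
% Na2CO3 = 0.7779 / 1.268 × 100 = 61.35 %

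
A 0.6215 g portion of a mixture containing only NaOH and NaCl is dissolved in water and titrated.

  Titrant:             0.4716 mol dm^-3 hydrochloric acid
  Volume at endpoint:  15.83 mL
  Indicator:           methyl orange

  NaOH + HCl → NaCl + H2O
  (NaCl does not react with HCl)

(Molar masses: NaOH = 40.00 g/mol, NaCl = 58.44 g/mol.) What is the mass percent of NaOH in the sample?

n(HCl) = 0.01583 × 0.4716 = 7.465 × 10^-3 mol
Let x = n(NaOH), y = n(NaCl).
Titrant: 1x = 7.465 × 10^-3;  mass: 40.00x + 58.44y = 0.6215
Solving, x = 7.465 × 10^-3 mol, y = 5.525 × 10^-3 mol
mass of NaOH = 7.465 × 10^-3 × 40.00 = 0.2986 g
% NaOH = 0.2986 / 0.6215 × 100 = 48.05 %

48.05 %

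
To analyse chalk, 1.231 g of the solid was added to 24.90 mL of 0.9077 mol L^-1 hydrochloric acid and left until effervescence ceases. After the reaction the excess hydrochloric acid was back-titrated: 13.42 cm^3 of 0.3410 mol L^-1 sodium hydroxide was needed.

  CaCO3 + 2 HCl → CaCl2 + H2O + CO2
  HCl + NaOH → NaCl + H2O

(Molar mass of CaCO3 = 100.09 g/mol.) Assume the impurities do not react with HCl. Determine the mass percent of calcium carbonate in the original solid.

73.28 %

n(HCl) added = 0.02490 × 0.9077 = 0.02260 mol
n(NaOH) used in back-titration = 0.01342 × 0.3410 = 4.576 × 10^-3 mol
n(HCl) left over = 4.576 × 10^-3 mol (1:1 ratio)
n(HCl) consumed by analyte = 0.02260 − 4.576 × 10^-3 = 0.01803 mol
From the 1:2 ratio, n(CaCO3) = 1/2 × 0.01803 = 9.013 × 10^-3 mol
mass of CaCO3 = 9.013 × 10^-3 × 100.09 = 0.9021 g
% CaCO3 = 0.9021 / 1.231 × 100 = 73.28 %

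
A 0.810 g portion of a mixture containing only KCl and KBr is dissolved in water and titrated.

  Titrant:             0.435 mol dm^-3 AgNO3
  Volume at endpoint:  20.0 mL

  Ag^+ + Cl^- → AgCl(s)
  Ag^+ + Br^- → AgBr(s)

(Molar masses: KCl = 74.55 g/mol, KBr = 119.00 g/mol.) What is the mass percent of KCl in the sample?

46.7 %

n(AgNO3) = 0.0200 × 0.435 = 8.70 × 10^-3 mol
Let x = n(KCl), y = n(KBr).
Titrant: 1x + 1y = 8.70 × 10^-3;  mass: 74.55x + 119.00y = 0.810
Solving, x = 5.07 × 10^-3 mol, y = 3.63 × 10^-3 mol
mass of KCl = 5.07 × 10^-3 × 74.55 = 0.378 g
% KCl = 0.378 / 0.810 × 100 = 46.7 %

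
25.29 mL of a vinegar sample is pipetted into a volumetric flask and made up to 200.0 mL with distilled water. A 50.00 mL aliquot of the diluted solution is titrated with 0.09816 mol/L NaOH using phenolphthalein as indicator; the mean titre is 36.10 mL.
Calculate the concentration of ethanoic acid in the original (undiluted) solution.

0.5605 mol/L

CH3COOH + NaOH → CH3COONa + H2O
n(NaOH) = 0.03610 × 0.09816 = 3.544 × 10^-3 mol
n(CH3COOH) in the aliquot = 3.544 × 10^-3 mol (1:1 ratio)
[CH3COOH]_dilute = 3.544 × 10^-3 / 0.05000 = 0.07087 mol/L
Dilution factor = 200.0 / 25.29 = 7.908
[CH3COOH]_stock = 0.07087 × 7.908 = 0.5605 mol/L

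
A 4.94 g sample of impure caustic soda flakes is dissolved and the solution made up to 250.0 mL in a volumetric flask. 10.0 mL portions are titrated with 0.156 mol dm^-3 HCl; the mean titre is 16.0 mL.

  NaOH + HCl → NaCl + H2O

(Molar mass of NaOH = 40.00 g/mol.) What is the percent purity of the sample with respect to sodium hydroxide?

50.5 %

n(HCl) per titration = 0.0160 × 0.156 = 2.50 × 10^-3 mol
n(NaOH) in each aliquot = 2.50 × 10^-3 mol (1:1 ratio)
n(NaOH) in the whole flask = 2.50 × 10^-3 × 250.0/10.0 = 0.0624 mol
mass of NaOH = 0.0624 × 40.00 = 2.50 g
% NaOH = 2.50 / 4.94 × 100 = 50.5 %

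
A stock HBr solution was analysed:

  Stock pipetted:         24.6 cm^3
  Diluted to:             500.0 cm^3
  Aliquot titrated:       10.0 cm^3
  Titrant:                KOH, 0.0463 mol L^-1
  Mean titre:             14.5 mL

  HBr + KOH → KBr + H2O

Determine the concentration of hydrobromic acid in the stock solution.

n(KOH) = 0.0145 × 0.0463 = 6.71 × 10^-4 mol
n(HBr) in the aliquot = 6.71 × 10^-4 mol (1:1 ratio)
[HBr]_dilute = 6.71 × 10^-4 / 0.0100 = 0.0671 mol/L
Dilution factor = 500.0 / 24.6 = 20.33
[HBr]_stock = 0.0671 × 20.33 = 1.36 mol/L

1.36 mol/L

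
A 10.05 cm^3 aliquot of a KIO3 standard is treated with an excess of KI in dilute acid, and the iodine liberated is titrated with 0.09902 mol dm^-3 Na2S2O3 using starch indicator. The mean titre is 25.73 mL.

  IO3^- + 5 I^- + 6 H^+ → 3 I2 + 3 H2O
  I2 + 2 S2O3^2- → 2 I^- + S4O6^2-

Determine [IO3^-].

0.04225 mol/L

n(S2O3^2-) = 0.02573 × 0.09902 = 2.548 × 10^-3 mol
n(I2) = n(S2O3^2-)/2 = 1.274 × 10^-3 mol
From the 1:3 ratio, n(IO3^-) in the aliquot = 1/3 × 1.274 × 10^-3 = 4.246 × 10^-4 mol
[IO3^-] = 4.246 × 10^-4 / 0.01005 = 0.04225 mol/L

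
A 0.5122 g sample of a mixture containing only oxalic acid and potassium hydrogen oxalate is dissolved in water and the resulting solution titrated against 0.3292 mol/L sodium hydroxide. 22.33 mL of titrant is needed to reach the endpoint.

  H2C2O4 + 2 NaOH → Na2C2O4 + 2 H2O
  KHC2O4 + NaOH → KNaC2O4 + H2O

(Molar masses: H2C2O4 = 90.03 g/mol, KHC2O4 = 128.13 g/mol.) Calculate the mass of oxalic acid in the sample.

n(NaOH) = 0.02233 × 0.3292 = 7.351 × 10^-3 mol
Let x = n(H2C2O4), y = n(KHC2O4).
Titrant: 2x + 1y = 7.351 × 10^-3;  mass: 90.03x + 128.13y = 0.5122
Solving, x = 2.585 × 10^-3 mol, y = 2.181 × 10^-3 mol
mass of H2C2O4 = 2.585 × 10^-3 × 90.03 = 0.2327 g

0.2327 g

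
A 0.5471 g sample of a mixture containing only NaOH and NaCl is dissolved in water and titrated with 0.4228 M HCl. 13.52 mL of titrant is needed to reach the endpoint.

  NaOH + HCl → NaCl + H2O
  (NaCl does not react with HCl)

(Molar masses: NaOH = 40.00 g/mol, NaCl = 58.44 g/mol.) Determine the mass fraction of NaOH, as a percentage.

41.79 %

n(HCl) = 0.01352 × 0.4228 = 5.716 × 10^-3 mol
Let x = n(NaOH), y = n(NaCl).
Titrant: 1x = 5.716 × 10^-3;  mass: 40.00x + 58.44y = 0.5471
Solving, x = 5.716 × 10^-3 mol, y = 5.449 × 10^-3 mol
mass of NaOH = 5.716 × 10^-3 × 40.00 = 0.2287 g
% NaOH = 0.2287 / 0.5471 × 100 = 41.79 %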